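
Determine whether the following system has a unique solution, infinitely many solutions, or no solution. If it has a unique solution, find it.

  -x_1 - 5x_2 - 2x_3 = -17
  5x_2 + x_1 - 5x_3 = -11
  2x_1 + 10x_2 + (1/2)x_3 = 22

Row-reduce:
R1 ← R1 / (-1).
R2 ← R2 − 1·R1.
R3 ← R3 − 2·R1.
R2 ← R2 / (-7).
R1 ← R1 − 2·R2.
R3 ← R3 + 7/2·R2.
Row 3 reduces to 0 = 2, a contradiction. The system is inconsistent.

no solution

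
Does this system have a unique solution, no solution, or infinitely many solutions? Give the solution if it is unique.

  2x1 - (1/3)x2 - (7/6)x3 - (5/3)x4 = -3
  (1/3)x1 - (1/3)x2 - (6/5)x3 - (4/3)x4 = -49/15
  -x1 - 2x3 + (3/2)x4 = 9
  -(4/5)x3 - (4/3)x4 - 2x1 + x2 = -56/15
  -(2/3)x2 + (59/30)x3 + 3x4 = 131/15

no solution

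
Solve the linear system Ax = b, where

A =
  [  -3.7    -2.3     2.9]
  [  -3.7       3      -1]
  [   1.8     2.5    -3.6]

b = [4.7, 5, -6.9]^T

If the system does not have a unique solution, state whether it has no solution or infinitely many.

Row-reduce the augmented matrix:
R1 ← R1 / (-37/10).
R2 ← R2 + 37/10·R1.
R3 ← R3 − 9/5·R1.
R2 ← R2 / (53/10).
R1 ← R1 − 23/37·R2.
R3 ← R3 − 511/370·R2.
R3 ← R3 / (-23001/19610).
R1 ← R1 + 640/1961·R3.
R2 ← R2 + 39/53·R3.
Reading off the reduced rows gives x_1 = 0, x_2 = 3, x_3 = 4.

x_1 = 0, x_2 = 3, x_3 = 4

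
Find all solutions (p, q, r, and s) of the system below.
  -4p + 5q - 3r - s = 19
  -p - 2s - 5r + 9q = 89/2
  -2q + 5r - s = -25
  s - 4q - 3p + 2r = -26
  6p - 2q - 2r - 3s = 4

no solution

Row-reduce:
R1 ← R1 / (-4).
R2 ← R2 + 1·R1.
R4 ← R4 + 3·R1.
R5 ← R5 − 6·R1.
R2 ← R2 / (31/4).
R1 ← R1 + 5/4·R2.
R3 ← R3 + 2·R2.
R4 ← R4 + 31/4·R2.
R5 ← R5 − 11/2·R2.
R3 ← R3 / (121/31).
R1 ← R1 − 2/31·R3.
R2 ← R2 + 17/31·R3.
R5 ← R5 + 108/31·R3.
Swap R4 and R5.
R4 ← R4 / (-551/121).
R1 ← R1 + 1/121·R4.
R2 ← R2 + 52/121·R4.
R3 ← R3 + 45/121·R4.
Row 5 reduces to 0 = -1/2, a contradiction. The system is inconsistent.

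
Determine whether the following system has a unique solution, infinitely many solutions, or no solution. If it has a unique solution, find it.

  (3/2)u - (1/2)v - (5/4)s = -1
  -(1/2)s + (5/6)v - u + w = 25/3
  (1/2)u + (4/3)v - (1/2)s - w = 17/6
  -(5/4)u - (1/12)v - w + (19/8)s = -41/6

infinitely many solutions

Row-reduce:
R1 ← R1 / (3/2).
R2 ← R2 + 1·R1.
R3 ← R3 − 1/2·R1.
R4 ← R4 + 5/4·R1.
R2 ← R2 / (1/2).
R1 ← R1 + 1/3·R2.
R3 ← R3 − 3/2·R2.
R4 ← R4 + 1/2·R2.
R3 ← R3 / (-4).
R1 ← R1 − 2/3·R3.
R2 ← R2 − 2·R3.
Rank is 3 with 4 unknowns, leaving s free.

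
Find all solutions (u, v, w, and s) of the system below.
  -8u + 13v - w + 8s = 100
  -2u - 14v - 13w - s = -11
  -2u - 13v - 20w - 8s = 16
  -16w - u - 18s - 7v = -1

u = 1, v = 6, w = -6, s = 3

Row-reduce the augmented matrix:
R1 ← R1 / (-8).
R2 ← R2 + 2·R1.
R3 ← R3 + 2·R1.
R4 ← R4 + 1·R1.
R2 ← R2 / (-69/4).
R1 ← R1 + 13/8·R2.
R3 ← R3 + 65/4·R2.
R4 ← R4 + 69/8·R2.
R3 ← R3 / (-178/23).
R1 ← R1 − 61/46·R3.
R2 ← R2 − 17/23·R3.
R4 ← R4 + 19/2·R3.
R4 ← R4 / (-3095/356).
R1 ← R1 + 693/356·R4.
R2 ← R2 + 91/178·R4.
R3 ← R3 − 165/178·R4.
Reading off the reduced rows gives u = 1, v = 6, w = -6, s = 3.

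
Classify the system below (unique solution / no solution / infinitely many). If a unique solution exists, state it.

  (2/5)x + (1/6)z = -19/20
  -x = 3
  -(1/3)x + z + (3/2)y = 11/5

x = -3, y = -1/5, z = 3/2

Row-reduce the augmented matrix:
R1 ← R1 / (2/5).
R2 ← R2 + 1·R1.
R3 ← R3 + 1/3·R1.
Swap R2 and R3.
R2 ← R2 / (3/2).
R3 ← R3 / (5/12).
R1 ← R1 − 5/12·R3.
R2 ← R2 − 41/54·R3.
Reading off the reduced rows gives x = -3, y = -1/5, z = 3/2.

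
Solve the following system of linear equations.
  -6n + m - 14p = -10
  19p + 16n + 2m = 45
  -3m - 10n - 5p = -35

Row-reduce:
R2 ← R2 − 2·R1.
R3 ← R3 + 3·R1.
R2 ← R2 / (28).
R1 ← R1 + 6·R2.
R3 ← R3 + 28·R2.
Rank is 2 with 3 unknowns, leaving p free.

infinitely many solutions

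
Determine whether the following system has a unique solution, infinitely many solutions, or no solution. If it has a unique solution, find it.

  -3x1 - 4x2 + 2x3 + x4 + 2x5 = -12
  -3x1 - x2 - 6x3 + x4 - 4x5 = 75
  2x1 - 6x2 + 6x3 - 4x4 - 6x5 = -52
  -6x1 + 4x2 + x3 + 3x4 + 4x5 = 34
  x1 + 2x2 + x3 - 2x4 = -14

x1 = -6, x2 = 3, x3 = -6, x4 = 4, x5 = -5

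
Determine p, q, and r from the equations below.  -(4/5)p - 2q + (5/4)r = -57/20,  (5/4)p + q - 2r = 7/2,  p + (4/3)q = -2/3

p = -4/3, q = 1/2, r = -7/3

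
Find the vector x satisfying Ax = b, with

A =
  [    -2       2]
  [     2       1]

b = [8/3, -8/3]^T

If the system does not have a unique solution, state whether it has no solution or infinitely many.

Row-reduce the augmented matrix:
R1 ← R1 / (-2).
R2 ← R2 − 2·R1.
R2 ← R2 / (3).
R1 ← R1 + 1·R2.
Reading off the reduced rows gives x_1 = -4/3, x_2 = 0.

x_1 = -4/3, x_2 = 0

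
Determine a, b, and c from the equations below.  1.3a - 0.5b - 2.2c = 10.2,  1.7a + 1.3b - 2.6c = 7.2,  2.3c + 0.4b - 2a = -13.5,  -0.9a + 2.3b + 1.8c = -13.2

Row-reduce the augmented matrix:
R1 ← R1 / (13/10).
R2 ← R2 − 17/10·R1.
R3 ← R3 + 2·R1.
R4 ← R4 + 9/10·R1.
R2 ← R2 / (127/65).
R1 ← R1 + 5/13·R2.
R3 ← R3 + 24/65·R2.
R4 ← R4 − 127/65·R2.
R3 ← R3 / (-1311/1270).
R1 ← R1 + 208/127·R3.
R2 ← R2 − 18/127·R3.
R4 reduces to 0 = 0, so the extra equation is consistent.
Reading off the reduced rows gives a = 5, b = -3, c = -1.

a = 5, b = -3, c = -1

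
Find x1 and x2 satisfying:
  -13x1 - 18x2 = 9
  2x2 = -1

x1 = 0, x2 = -1/2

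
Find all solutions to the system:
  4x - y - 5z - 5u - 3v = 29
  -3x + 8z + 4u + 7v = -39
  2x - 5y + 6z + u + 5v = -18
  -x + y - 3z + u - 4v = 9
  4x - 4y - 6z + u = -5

no solution

Row-reduce:
R1 ← R1 / (4).
R2 ← R2 + 3·R1.
R3 ← R3 − 2·R1.
R4 ← R4 + 1·R1.
R5 ← R5 − 4·R1.
R2 ← R2 / (-3/4).
R1 ← R1 + 1/4·R2.
R3 ← R3 + 9/2·R2.
R4 ← R4 − 3/4·R2.
R5 ← R5 + 3·R2.
R3 ← R3 / (-17).
R1 ← R1 + 8/3·R3.
R2 ← R2 + 17/3·R3.
R5 ← R5 + 18·R3.
Swap R4 and R5.
R4 ← R4 / (49/17).
R1 ← R1 + 28/17·R4.
R2 ← R2 + 1·R4.
R3 ← R3 + 2/17·R4.
Row 5 reduces to 0 = -1, a contradiction. The system is inconsistent.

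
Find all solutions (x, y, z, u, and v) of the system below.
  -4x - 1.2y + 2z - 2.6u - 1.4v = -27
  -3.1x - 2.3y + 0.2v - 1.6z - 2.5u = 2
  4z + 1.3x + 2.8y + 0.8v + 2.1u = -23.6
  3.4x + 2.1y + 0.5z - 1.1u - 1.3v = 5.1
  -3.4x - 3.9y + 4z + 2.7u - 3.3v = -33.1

Row-reduce the augmented matrix:
R1 ← R1 / (-4).
R2 ← R2 + 31/10·R1.
R3 ← R3 − 13/10·R1.
R4 ← R4 − 17/5·R1.
R5 ← R5 + 17/5·R1.
R2 ← R2 / (-137/100).
R1 ← R1 − 3/10·R2.
R3 ← R3 − 241/100·R2.
R4 ← R4 − 27/25·R2.
R5 ← R5 + 72/25·R2.
R3 ← R3 / (-1221/1370).
R1 ← R1 + 163/137·R3.
R2 ← R2 − 315/137·R3.
R4 ← R4 + 194/685·R3.
R5 ← R5 − 12223/1370·R3.
R4 ← R4 / (-6219/1628).
R1 ← R1 − 3/407·R4.
R2 ← R2 − 566/407·R4.
R3 ← R3 + 367/814·R4.
R5 ← R5 − 8101/814·R4.
R5 ← R5 / (1424108/93285).
R1 ← R1 + 88661/31095·R5.
R2 ← R2 − 461264/93285·R5.
R3 ← R3 + 247334/93285·R5.
R4 ← R4 − 56287/93285·R5.
Reading off the reduced rows gives x = 4, y = -2, z = -6, u = 0, v = 1.

x = 4, y = -2, z = -6, u = 0, v = 1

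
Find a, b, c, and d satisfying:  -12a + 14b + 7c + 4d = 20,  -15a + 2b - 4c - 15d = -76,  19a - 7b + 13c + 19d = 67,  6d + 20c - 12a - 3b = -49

a = 2, b = 3, c = -2, d = 4

Row-reduce the augmented matrix:
R1 ← R1 / (-12).
R2 ← R2 + 15·R1.
R3 ← R3 − 19·R1.
R4 ← R4 + 12·R1.
R2 ← R2 / (-31/2).
R1 ← R1 + 7/6·R2.
R3 ← R3 − 91/6·R2.
R4 ← R4 + 17·R2.
R3 ← R3 / (2159/186).
R1 ← R1 − 35/93·R3.
R2 ← R2 − 51/62·R3.
R4 ← R4 − 1673/62·R3.
R4 ← R4 / (22750/2159).
R1 ← R1 − 2127/2159·R4.
R2 ← R2 − 112/127·R4.
R3 ← R3 − 1072/2159·R4.
Reading off the reduced rows gives a = 2, b = 3, c = -2, d = 4.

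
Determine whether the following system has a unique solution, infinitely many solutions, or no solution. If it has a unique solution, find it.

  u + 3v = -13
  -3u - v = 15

Row-reduce the augmented matrix:
R2 ← R2 + 3·R1.
R2 ← R2 / (8).
R1 ← R1 − 3·R2.
Reading off the reduced rows gives u = -4, v = -3.

u = -4, v = -3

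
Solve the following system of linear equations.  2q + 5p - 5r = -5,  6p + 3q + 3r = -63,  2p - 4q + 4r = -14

p = -5, q = -5, r = -6

Row-reduce the augmented matrix:
R1 ← R1 / (5).
R2 ← R2 − 6·R1.
R3 ← R3 − 2·R1.
R2 ← R2 / (3/5).
R1 ← R1 − 2/5·R2.
R3 ← R3 + 24/5·R2.
R3 ← R3 / (78).
R1 ← R1 + 7·R3.
R2 ← R2 − 15·R3.
Reading off the reduced rows gives p = -5, q = -5, r = -6.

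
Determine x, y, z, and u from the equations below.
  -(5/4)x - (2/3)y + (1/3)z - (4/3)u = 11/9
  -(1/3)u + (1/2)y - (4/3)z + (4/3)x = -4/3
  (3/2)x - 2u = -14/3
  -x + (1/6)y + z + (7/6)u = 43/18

Row-reduce the augmented matrix:
R1 ← R1 / (-5/4).
R2 ← R2 − 4/3·R1.
R3 ← R3 − 3/2·R1.
R4 ← R4 + 1·R1.
R2 ← R2 / (-19/90).
R1 ← R1 − 8/15·R2.
R3 ← R3 + 4/5·R2.
R4 ← R4 − 7/10·R2.
R3 ← R3 / (78/19).
R1 ← R1 + 52/19·R3.
R2 ← R2 − 88/19·R3.
R4 ← R4 + 143/57·R3.
R4 ← R4 / (-31/18).
R1 ← R1 + 4/3·R4.
R2 ← R2 − 190/39·R4.
R3 ← R3 − 29/39·R4.
Reading off the reduced rows gives x = -8/3, y = 2, z = -1, u = 1/3.

x = -8/3, y = 2, z = -1, u = 1/3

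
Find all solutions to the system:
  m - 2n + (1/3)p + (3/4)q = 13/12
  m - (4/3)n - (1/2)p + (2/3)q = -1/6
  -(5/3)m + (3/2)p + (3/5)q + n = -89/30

infinitely many solutions

Row-reduce:
R2 ← R2 − 1·R1.
R3 ← R3 + 5/3·R1.
R2 ← R2 / (2/3).
R1 ← R1 + 2·R2.
R3 ← R3 + 7/3·R2.
R3 ← R3 / (-31/36).
R1 ← R1 + 13/6·R3.
R2 ← R2 + 5/4·R3.
Rank is 3 with 4 unknowns, leaving q free.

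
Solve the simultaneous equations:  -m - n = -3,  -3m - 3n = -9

infinitely many solutions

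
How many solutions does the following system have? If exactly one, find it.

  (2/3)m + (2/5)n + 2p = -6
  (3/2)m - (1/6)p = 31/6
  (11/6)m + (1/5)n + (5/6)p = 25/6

no solution

Row-reduce:
R1 ← R1 / (2/3).
R2 ← R2 − 3/2·R1.
R3 ← R3 − 11/6·R1.
R2 ← R2 / (-9/10).
R1 ← R1 − 3/5·R2.
R3 ← R3 + 9/10·R2.
Row 3 reduces to 0 = 2, a contradiction. The system is inconsistent.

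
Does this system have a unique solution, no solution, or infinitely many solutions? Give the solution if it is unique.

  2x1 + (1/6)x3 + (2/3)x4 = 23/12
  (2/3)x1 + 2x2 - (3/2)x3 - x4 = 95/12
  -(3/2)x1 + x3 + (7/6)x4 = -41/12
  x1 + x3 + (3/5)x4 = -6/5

Row-reduce the augmented matrix:
R1 ← R1 / (2).
R2 ← R2 − 2/3·R1.
R3 ← R3 + 3/2·R1.
R4 ← R4 − 1·R1.
R2 ← R2 / (2).
R3 ← R3 / (9/8).
R1 ← R1 − 1/12·R3.
R2 ← R2 + 7/9·R3.
R4 ← R4 − 11/12·R3.
R4 ← R4 / (-442/405).
R1 ← R1 − 17/81·R4.
R2 ← R2 − 263/486·R4.
R3 ← R3 − 40/27·R4.
Reading off the reduced rows gives x1 = 1, x2 = 2, x3 = -5/2, x4 = 1/2.

x1 = 1, x2 = 2, x3 = -5/2, x4 = 1/2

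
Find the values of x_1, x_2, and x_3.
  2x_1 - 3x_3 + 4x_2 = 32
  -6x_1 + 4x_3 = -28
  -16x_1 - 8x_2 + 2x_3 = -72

x_1 = 2, x_2 = 4, x_3 = -4

Row-reduce the augmented matrix:
R1 ← R1 / (2).
R2 ← R2 + 6·R1.
R3 ← R3 + 16·R1.
R2 ← R2 / (12).
R1 ← R1 − 2·R2.
R3 ← R3 − 24·R2.
R3 ← R3 / (-12).
R1 ← R1 + 2/3·R3.
R2 ← R2 + 5/12·R3.
Reading off the reduced rows gives x_1 = 2, x_2 = 4, x_3 = -4.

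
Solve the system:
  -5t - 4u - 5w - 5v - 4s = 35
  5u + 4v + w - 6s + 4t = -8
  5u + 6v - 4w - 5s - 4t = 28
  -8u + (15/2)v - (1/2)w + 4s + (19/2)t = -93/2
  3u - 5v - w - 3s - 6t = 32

infinitely many solutions

Row-reduce:
R1 ← R1 / (-4).
R2 ← R2 − 5·R1.
R3 ← R3 − 5·R1.
R4 ← R4 + 8·R1.
R5 ← R5 − 3·R1.
R2 ← R2 / (-9/4).
R1 ← R1 − 5/4·R2.
R3 ← R3 + 1/4·R2.
R4 ← R4 − 35/2·R2.
R5 ← R5 + 35/4·R2.
R3 ← R3 / (-29/3).
R1 ← R1 + 5/3·R3.
R2 ← R2 − 7/3·R3.
R4 ← R4 + 94/3·R3.
R5 ← R5 − 47/3·R3.
R4 ← R4 / (-1308/29).
R1 ← R1 + 313/87·R4.
R2 ← R2 − 241/87·R4.
R3 ← R3 − 79/87·R4.
R5 ← R5 − 654/29·R4.
Rank is 4 with 5 unknowns, leaving t free.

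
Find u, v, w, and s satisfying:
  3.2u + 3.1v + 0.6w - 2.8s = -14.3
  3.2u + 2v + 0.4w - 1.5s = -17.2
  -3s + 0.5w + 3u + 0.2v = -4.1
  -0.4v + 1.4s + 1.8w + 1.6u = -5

Row-reduce the augmented matrix:
R1 ← R1 / (16/5).
R2 ← R2 − 16/5·R1.
R3 ← R3 − 3·R1.
R4 ← R4 − 8/5·R1.
R2 ← R2 / (-11/10).
R1 ← R1 − 31/32·R2.
R3 ← R3 + 433/160·R2.
R4 ← R4 + 39/20·R2.
R3 ← R3 / (189/440).
R1 ← R1 − 1/88·R3.
R2 ← R2 − 2/11·R3.
R4 ← R4 − 102/55·R3.
R4 ← R4 / (20063/1260).
R1 ← R1 − 551/1512·R4.
R2 ← R2 − 125/378·R4.
R3 ← R3 + 6289/756·R4.
Reading off the reduced rows gives u = -6, v = -3, w = 5, s = -4.

u = -6, v = -3, w = 5, s = -4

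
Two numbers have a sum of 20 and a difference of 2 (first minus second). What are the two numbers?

first number: 11, second number: 9

Let x = first number, y = second number.
  x + y = 20
  x - y = 2
From equation 1: x = 20 − y.
Substitute into equation 2 and solve: y = 9.
Then x = 11.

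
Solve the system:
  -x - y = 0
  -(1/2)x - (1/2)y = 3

Row-reduce:
R1 ← R1 / (-1).
R2 ← R2 + 1/2·R1.
Row 2 reduces to 0 = 3, a contradiction. The system is inconsistent.

no solution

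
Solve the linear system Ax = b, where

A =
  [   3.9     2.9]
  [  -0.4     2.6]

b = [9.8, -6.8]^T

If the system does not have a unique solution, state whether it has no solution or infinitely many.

x_1 = 4, x_2 = -2

Row-reduce the augmented matrix:
R1 ← R1 / (39/10).
R2 ← R2 + 2/5·R1.
R2 ← R2 / (113/39).
R1 ← R1 − 29/39·R2.
Reading off the reduced rows gives x_1 = 4, x_2 = -2.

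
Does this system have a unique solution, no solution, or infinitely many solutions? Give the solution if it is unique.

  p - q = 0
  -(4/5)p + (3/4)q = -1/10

Row-reduce the augmented matrix:
R2 ← R2 + 4/5·R1.
R2 ← R2 / (-1/20).
R1 ← R1 + 1·R2.
Reading off the reduced rows gives p = 2, q = 2.

p = 2, q = 2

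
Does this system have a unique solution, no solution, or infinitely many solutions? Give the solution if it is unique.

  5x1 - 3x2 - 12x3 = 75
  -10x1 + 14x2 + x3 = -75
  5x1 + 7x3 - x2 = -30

Row-reduce the augmented matrix:
R1 ← R1 / (5).
R2 ← R2 + 10·R1.
R3 ← R3 − 5·R1.
R2 ← R2 / (8).
R1 ← R1 + 3/5·R2.
R3 ← R3 − 2·R2.
R3 ← R3 / (99/4).
R1 ← R1 + 33/8·R3.
R2 ← R2 + 23/8·R3.
Reading off the reduced rows gives x1 = 0, x2 = -5, x3 = -5.

x1 = 0, x2 = -5, x3 = -5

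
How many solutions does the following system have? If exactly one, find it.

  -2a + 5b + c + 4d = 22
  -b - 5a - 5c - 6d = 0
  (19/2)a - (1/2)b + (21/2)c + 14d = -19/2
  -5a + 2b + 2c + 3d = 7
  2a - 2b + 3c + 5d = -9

no solution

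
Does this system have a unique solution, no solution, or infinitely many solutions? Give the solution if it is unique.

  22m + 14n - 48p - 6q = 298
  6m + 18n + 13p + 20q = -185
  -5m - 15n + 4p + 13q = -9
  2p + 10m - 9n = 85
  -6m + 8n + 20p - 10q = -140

Row-reduce the augmented matrix:
R1 ← R1 / (22).
R2 ← R2 − 6·R1.
R3 ← R3 + 5·R1.
R4 ← R4 − 10·R1.
R5 ← R5 + 6·R1.
R2 ← R2 / (156/11).
R1 ← R1 − 7/11·R2.
R3 ← R3 + 130/11·R2.
R4 ← R4 + 169/11·R2.
R5 ← R5 − 130/11·R2.
R3 ← R3 / (89/6).
R1 ← R1 + 523/156·R3.
R2 ← R2 − 287/156·R3.
R4 ← R4 − 625/12·R3.
R5 ← R5 + 89/6·R3.
R4 ← R4 / (-78).
R1 ← R1 − 71/13·R4.
R2 ← R2 + 28/13·R4.
R3 ← R3 − 2·R4.
R5 reduces to 0 = 0, so the extra equation is consistent.
Reading off the reduced rows gives m = 5, n = -5, p = -5, q = -3.

m = 5, n = -5, p = -5, q = -3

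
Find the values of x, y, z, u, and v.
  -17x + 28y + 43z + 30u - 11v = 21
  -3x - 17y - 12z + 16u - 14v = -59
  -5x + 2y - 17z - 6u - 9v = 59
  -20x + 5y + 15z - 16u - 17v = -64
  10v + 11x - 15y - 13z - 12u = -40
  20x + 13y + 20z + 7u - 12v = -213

x = -6, y = 5, z = -5, u = 2, v = 6

Row-reduce the augmented matrix:
R1 ← R1 / (-17).
R2 ← R2 + 3·R1.
R3 ← R3 + 5·R1.
R4 ← R4 + 20·R1.
R5 ← R5 − 11·R1.
R6 ← R6 − 20·R1.
R2 ← R2 / (-373/17).
R1 ← R1 + 28/17·R2.
R3 ← R3 + 106/17·R2.
R4 ← R4 + 475/17·R2.
R5 ← R5 − 53/17·R2.
R6 ← R6 − 781/17·R2.
R3 ← R3 / (-8982/373).
R1 ← R1 + 395/373·R3.
R2 ← R2 − 333/373·R3.
R4 ← R4 + 3970/373·R3.
R5 ← R5 − 4491/373·R3.
R6 ← R6 − 11031/373·R3.
R4 ← R4 / (-256126/4491).
R1 ← R1 + 8006/4491·R4.
R2 ← R2 + 574/499·R4.
R3 ← R3 − 3332/4491·R4.
R6 ← R6 − 64025/1497·R4.
Swap R5 and R6.
R5 ← R5 / (-431614/9851).
R1 ← R1 − 162595/128063·R5.
R2 ← R2 − 27433/128063·R5.
R3 ← R3 − 32976/128063·R5.
R4 ← R4 + 27689/128063·R5.
R6 reduces to 0 = 0, so the extra equation is consistent.
Reading off the reduced rows gives x = -6, y = 5, z = -5, u = 2, v = 6.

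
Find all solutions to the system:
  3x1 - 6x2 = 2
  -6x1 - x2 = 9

From equation 2: x2 = -9 − 6·x1.
Substitute into equation 1 and solve: x1 = -4/3.
Then x2 = -1.

x1 = -4/3, x2 = -1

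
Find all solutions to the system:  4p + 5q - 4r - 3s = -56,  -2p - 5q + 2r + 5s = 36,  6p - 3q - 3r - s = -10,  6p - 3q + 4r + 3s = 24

p = -2, q = -6, r = 6, s = -2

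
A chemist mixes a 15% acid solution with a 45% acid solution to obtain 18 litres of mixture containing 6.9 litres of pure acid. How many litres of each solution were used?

Let a = litres of solution A, b = litres of solution B.
  a + b = 18
  (3/20)a + (9/20)b = 69/10
From equation 1: a = 18 − b.
Substitute into equation 2 and solve: b = 14.
Then a = 4.

litres of solution A: 4, litres of solution B: 14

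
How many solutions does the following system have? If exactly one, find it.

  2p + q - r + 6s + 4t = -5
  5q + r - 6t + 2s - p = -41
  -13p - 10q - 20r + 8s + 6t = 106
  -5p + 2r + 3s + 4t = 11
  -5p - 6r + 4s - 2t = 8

infinitely many solutions

Row-reduce:
R1 ← R1 / (2).
R2 ← R2 + 1·R1.
R3 ← R3 + 13·R1.
R4 ← R4 + 5·R1.
R5 ← R5 + 5·R1.
R2 ← R2 / (11/2).
R1 ← R1 − 1/2·R2.
R3 ← R3 + 7/2·R2.
R4 ← R4 − 5/2·R2.
R5 ← R5 − 5/2·R2.
R3 ← R3 / (-288/11).
R1 ← R1 + 6/11·R3.
R2 ← R2 − 1/11·R3.
R4 ← R4 + 8/11·R3.
R5 ← R5 + 96/11·R3.
R4 ← R4 / (43/3).
R1 ← R1 − 3/2·R4.
R2 ← R2 − 13/12·R4.
R3 ← R3 + 23/12·R4.
Rank is 4 with 5 unknowns, leaving t free.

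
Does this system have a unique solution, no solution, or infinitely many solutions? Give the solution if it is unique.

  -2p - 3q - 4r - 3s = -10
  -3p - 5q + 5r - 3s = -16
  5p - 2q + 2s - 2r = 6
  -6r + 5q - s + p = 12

p = 2, q = 2, r = 0, s = 0

Row-reduce the augmented matrix:
R1 ← R1 / (-2).
R2 ← R2 + 3·R1.
R3 ← R3 − 5·R1.
R4 ← R4 − 1·R1.
R2 ← R2 / (-1/2).
R1 ← R1 − 3/2·R2.
R3 ← R3 + 19/2·R2.
R4 ← R4 − 7/2·R2.
R3 ← R3 / (-221).
R1 ← R1 − 35·R3.
R2 ← R2 + 22·R3.
R4 ← R4 − 69·R3.
R4 ← R4 / (-34/13).
R1 ← R1 − 8/13·R4.
R2 ← R2 − 5/13·R4.
R3 ← R3 − 2/13·R4.
Reading off the reduced rows gives p = 2, q = 2, r = 0, s = 0.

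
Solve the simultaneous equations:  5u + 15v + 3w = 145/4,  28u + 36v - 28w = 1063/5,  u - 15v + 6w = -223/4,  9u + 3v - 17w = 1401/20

u = 5/4, v = 13/5, w = -3

Row-reduce the augmented matrix:
R1 ← R1 / (5).
R2 ← R2 − 28·R1.
R3 ← R3 − 1·R1.
R4 ← R4 − 9·R1.
R2 ← R2 / (-48).
R1 ← R1 − 3·R2.
R3 ← R3 + 18·R2.
R4 ← R4 + 24·R2.
R3 ← R3 / (111/5).
R1 ← R1 + 11/5·R3.
R2 ← R2 − 14/15·R3.
R4 reduces to 0 = 0, so the extra equation is consistent.
Reading off the reduced rows gives u = 5/4, v = 13/5, w = -3.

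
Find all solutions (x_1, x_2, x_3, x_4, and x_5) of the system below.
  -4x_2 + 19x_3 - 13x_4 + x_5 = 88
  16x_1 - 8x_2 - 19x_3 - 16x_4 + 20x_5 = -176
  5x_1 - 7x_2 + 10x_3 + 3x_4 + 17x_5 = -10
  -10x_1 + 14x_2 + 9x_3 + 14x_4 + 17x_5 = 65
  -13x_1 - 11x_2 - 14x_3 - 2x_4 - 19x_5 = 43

Row-reduce the augmented matrix:
Swap R1 and R2.
R1 ← R1 / (16).
R3 ← R3 − 5·R1.
R4 ← R4 + 10·R1.
R5 ← R5 + 13·R1.
R2 ← R2 / (-4).
R1 ← R1 + 1/2·R2.
R3 ← R3 + 9/2·R2.
R4 ← R4 − 9·R2.
R5 ← R5 + 35/2·R2.
R3 ← R3 / (-87/16).
R1 ← R1 + 57/16·R3.
R2 ← R2 + 19/4·R3.
R4 ← R4 − 319/8·R3.
R5 ← R5 + 1801/16·R3.
R4 ← R4 / (422/3).
R1 ← R1 + 1647/116·R4.
R2 ← R2 + 5747/348·R4.
R3 ← R3 + 362/87·R4.
R5 ← R5 + 74209/174·R4.
R5 ← R5 / (2542855/24476).
R1 ← R1 − 252007/48952·R5.
R2 ← R2 − 164281/48952·R5.
R3 ← R3 − 7691/6119·R5.
R4 ← R4 − 307/422·R5.
Reading off the reduced rows gives x_1 = -6, x_2 = 0, x_3 = 4, x_4 = -1, x_5 = -1.

x_1 = -6, x_2 = 0, x_3 = 4, x_4 = -1, x_5 = -1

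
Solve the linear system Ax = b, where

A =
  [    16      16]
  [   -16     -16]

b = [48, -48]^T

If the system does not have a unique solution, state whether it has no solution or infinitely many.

infinitely many solutions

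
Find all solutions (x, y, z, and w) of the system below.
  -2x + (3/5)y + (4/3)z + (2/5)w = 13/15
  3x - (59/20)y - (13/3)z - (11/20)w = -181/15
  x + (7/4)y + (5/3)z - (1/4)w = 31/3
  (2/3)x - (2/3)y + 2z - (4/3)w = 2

Row-reduce:
R1 ← R1 / (-2).
R2 ← R2 − 3·R1.
R3 ← R3 − 1·R1.
R4 ← R4 − 2/3·R1.
R2 ← R2 / (-41/20).
R1 ← R1 + 3/10·R2.
R3 ← R3 − 41/20·R2.
R4 ← R4 + 7/15·R2.
Swap R3 and R4.
R3 ← R3 / (122/41).
R1 ← R1 + 40/123·R3.
R2 ← R2 − 140/123·R3.
Rank is 3 with 4 unknowns, leaving w free.

infinitely many solutions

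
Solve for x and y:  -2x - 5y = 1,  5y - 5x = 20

x = -3, y = 1

Row-reduce the augmented matrix:
R1 ← R1 / (-2).
R2 ← R2 + 5·R1.
R2 ← R2 / (35/2).
R1 ← R1 − 5/2·R2.
Reading off the reduced rows gives x = -3, y = 1.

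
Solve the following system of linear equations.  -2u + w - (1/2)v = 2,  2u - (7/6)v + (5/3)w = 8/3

infinitely many solutions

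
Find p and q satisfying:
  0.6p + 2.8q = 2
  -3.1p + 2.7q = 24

p = -6, q = 2

Row-reduce the augmented matrix:
R1 ← R1 / (3/5).
R2 ← R2 + 31/10·R1.
R2 ← R2 / (103/6).
R1 ← R1 − 14/3·R2.
Reading off the reduced rows gives p = -6, q = 2.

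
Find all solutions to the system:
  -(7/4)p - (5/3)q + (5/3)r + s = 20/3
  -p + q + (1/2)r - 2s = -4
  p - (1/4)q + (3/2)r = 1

infinitely many solutions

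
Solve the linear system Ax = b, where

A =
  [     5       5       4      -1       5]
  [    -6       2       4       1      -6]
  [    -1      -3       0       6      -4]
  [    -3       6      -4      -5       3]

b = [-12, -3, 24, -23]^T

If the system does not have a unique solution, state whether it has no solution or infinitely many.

Row-reduce:
R1 ← R1 / (5).
R2 ← R2 + 6·R1.
R3 ← R3 + 1·R1.
R4 ← R4 + 3·R1.
R2 ← R2 / (8).
R1 ← R1 − 1·R2.
R3 ← R3 + 2·R2.
R4 ← R4 − 9·R2.
R3 ← R3 / (3).
R1 ← R1 + 3/10·R3.
R2 ← R2 − 11/10·R3.
R4 ← R4 + 23/2·R3.
R4 ← R4 / (50/3).
R1 ← R1 − 2/5·R4.
R2 ← R2 + 32/15·R4.
R3 ← R3 − 23/12·R4.
Rank is 4 with 5 unknowns, leaving x_5 free.

infinitely many solutions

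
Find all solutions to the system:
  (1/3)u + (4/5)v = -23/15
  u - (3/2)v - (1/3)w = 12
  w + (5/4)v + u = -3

Row-reduce the augmented matrix:
R1 ← R1 / (1/3).
R2 ← R2 − 1·R1.
R3 ← R3 − 1·R1.
R2 ← R2 / (-39/10).
R1 ← R1 − 12/5·R2.
R3 ← R3 + 23/20·R2.
R3 ← R3 / (257/234).
R1 ← R1 + 8/39·R3.
R2 ← R2 − 10/117·R3.
Reading off the reduced rows gives u = 5, v = -4, w = -3.

u = 5, v = -4, w = -3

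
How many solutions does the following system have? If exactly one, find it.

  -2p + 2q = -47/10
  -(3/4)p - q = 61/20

p = -2/5, q = -11/4

From equation 2: q = -61/20 − 3/4·p.
Substitute into equation 1 and solve: p = -2/5.
Then q = -11/4.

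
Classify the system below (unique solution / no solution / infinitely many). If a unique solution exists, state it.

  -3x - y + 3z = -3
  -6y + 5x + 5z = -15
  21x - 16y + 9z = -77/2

Row-reduce:
R1 ← R1 / (-3).
R2 ← R2 − 5·R1.
R3 ← R3 − 21·R1.
R2 ← R2 / (-23/3).
R1 ← R1 − 1/3·R2.
R3 ← R3 + 23·R2.
Row 3 reduces to 0 = 1/2, a contradiction. The system is inconsistent.

no solution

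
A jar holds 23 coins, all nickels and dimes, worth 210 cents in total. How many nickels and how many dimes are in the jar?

Let n = nickels, d = dimes.
  n + d = 23
  5n + 10d = 210
From equation 1: n = 23 − d.
Substitute into equation 2 and solve: d = 19.
Then n = 4.

nickels: 4, dimes: 19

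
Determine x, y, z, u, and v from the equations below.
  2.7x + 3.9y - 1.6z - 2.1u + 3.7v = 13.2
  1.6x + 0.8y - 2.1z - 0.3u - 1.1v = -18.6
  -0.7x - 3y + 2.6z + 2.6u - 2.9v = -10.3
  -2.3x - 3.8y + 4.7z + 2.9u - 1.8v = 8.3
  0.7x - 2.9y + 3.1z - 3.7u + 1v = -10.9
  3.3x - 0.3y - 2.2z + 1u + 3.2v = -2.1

x = -5, y = 4, z = 3, u = 3, v = 6

Row-reduce the augmented matrix:
R1 ← R1 / (27/10).
R2 ← R2 − 8/5·R1.
R3 ← R3 + 7/10·R1.
R4 ← R4 + 23/10·R1.
R5 ← R5 − 7/10·R1.
R6 ← R6 − 33/10·R1.
R2 ← R2 / (-68/45).
R1 ← R1 − 13/9·R2.
R3 ← R3 + 179/90·R2.
R4 ← R4 + 43/90·R2.
R5 ← R5 + 176/45·R2.
R6 ← R6 + 76/15·R2.
R3 ← R3 / (15101/4080).
R1 ← R1 + 691/408·R3.
R2 ← R2 − 311/408·R3.
R4 ← R4 − 15101/4080·R3.
R5 ← R5 − 3313/510·R3.
R6 ← R6 − 123/34·R3.
Swap R4 and R5.
R4 ← R4 / (-1061001/151010).
R1 ← R1 − 7502/15101·R4.
R2 ← R2 + 11965/15101·R4.
R3 ← R3 − 3315/15101·R4.
R6 ← R6 + 59521/151010·R4.
Swap R5 and R6.
R5 ← R5 / (25230721/3536670).
R1 ← R1 + 132101/353667·R5.
R2 ← R2 − 422314/353667·R5.
R3 ← R3 − 92287/117889·R5.
R4 ← R4 + 219616/353667·R5.
R6 reduces to 0 = 0, so the extra equation is consistent.
Reading off the reduced rows gives x = -5, y = 4, z = 3, u = 3, v = 6.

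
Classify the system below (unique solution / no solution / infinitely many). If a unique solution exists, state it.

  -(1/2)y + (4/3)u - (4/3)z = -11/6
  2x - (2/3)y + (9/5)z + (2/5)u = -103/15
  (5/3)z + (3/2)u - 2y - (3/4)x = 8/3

Row-reduce:
Swap R1 and R2.
R1 ← R1 / (2).
R3 ← R3 + 3/4·R1.
R2 ← R2 / (-1/2).
R1 ← R1 + 1/3·R2.
R3 ← R3 + 9/4·R2.
R3 ← R3 / (1001/120).
R1 ← R1 − 161/90·R3.
R2 ← R2 − 8/3·R3.
Rank is 3 with 4 unknowns, leaving u free.

infinitely many solutions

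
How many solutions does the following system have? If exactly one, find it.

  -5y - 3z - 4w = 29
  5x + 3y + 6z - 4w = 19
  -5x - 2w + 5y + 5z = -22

infinitely many solutions

Row-reduce:
Swap R1 and R2.
R1 ← R1 / (5).
R3 ← R3 + 5·R1.
R2 ← R2 / (-5).
R1 ← R1 − 3/5·R2.
R3 ← R3 − 8·R2.
R3 ← R3 / (31/5).
R1 ← R1 − 21/25·R3.
R2 ← R2 − 3/5·R3.
Rank is 3 with 4 unknowns, leaving w free.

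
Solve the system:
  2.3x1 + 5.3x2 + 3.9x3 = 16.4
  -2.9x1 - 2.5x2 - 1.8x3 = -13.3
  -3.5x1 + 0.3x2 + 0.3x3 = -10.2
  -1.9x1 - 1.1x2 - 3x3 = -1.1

x1 = 3, x2 = 4, x3 = -3

Row-reduce the augmented matrix:
R1 ← R1 / (23/10).
R2 ← R2 + 29/10·R1.
R3 ← R3 + 7/2·R1.
R4 ← R4 + 19/10·R1.
R2 ← R2 / (481/115).
R1 ← R1 − 53/23·R2.
R3 ← R3 − 962/115·R2.
R4 ← R4 − 377/115·R2.
Swap R3 and R4.
R3 ← R3 / (-411/185).
R1 ← R1 + 21/962·R3.
R2 ← R2 − 717/962·R3.
R4 reduces to 0 = 0, so the extra equation is consistent.
Reading off the reduced rows gives x1 = 3, x2 = 4, x3 = -3.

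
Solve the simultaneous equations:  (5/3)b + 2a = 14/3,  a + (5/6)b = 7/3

infinitely many solutions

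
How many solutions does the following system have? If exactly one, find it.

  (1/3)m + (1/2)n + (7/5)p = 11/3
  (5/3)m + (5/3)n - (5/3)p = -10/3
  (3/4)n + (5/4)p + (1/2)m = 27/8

Row-reduce the augmented matrix:
R1 ← R1 / (1/3).
R2 ← R2 − 5/3·R1.
R3 ← R3 − 1/2·R1.
R2 ← R2 / (-5/6).
R1 ← R1 − 3/2·R2.
R3 ← R3 / (-17/20).
R1 ← R1 + 57/5·R3.
R2 ← R2 − 52/5·R3.
Reading off the reduced rows gives m = 1/2, n = 0, p = 5/2.

m = 1/2, n = 0, p = 5/2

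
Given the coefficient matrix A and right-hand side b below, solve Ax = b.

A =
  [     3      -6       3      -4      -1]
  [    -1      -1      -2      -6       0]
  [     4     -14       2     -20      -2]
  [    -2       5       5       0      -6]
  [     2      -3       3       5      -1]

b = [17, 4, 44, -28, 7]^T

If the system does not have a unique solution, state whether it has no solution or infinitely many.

Row-reduce:
R1 ← R1 / (3).
R2 ← R2 + 1·R1.
R3 ← R3 − 4·R1.
R4 ← R4 + 2·R1.
R5 ← R5 − 2·R1.
R2 ← R2 / (-3).
R1 ← R1 + 2·R2.
R3 ← R3 + 6·R2.
R4 ← R4 − 1·R2.
R5 ← R5 − 1·R2.
Swap R3 and R4.
R3 ← R3 / (20/3).
R1 ← R1 − 5/3·R3.
R2 ← R2 − 1/3·R3.
R5 ← R5 − 2/3·R3.
Swap R4 and R5.
R4 ← R4 / (86/15).
R1 ← R1 − 29/6·R4.
R2 ← R2 − 27/10·R4.
R3 ← R3 + 23/30·R4.
Row 5 reduces to 0 = 2, a contradiction. The system is inconsistent.

no solution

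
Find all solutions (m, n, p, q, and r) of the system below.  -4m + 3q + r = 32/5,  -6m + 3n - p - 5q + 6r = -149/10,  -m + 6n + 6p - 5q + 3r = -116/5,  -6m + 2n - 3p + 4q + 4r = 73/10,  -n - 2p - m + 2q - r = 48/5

Row-reduce the augmented matrix:
R1 ← R1 / (-4).
R2 ← R2 + 6·R1.
R3 ← R3 + 1·R1.
R4 ← R4 + 6·R1.
R5 ← R5 + 1·R1.
R2 ← R2 / (3).
R3 ← R3 − 6·R2.
R4 ← R4 − 2·R2.
R5 ← R5 + 1·R2.
R3 ← R3 / (8).
R2 ← R2 + 1/3·R3.
R4 ← R4 + 7/3·R3.
R5 ← R5 + 7/3·R3.
R4 ← R4 / (931/96).
R1 ← R1 + 3/4·R4.
R2 ← R2 + 251/96·R4.
R3 ← R3 − 53/32·R4.
R5 ← R5 − 187/96·R4.
R5 ← R5 / (-1030/931).
R1 ← R1 + 400/931·R5.
R2 ← R2 − 571/931·R5.
R3 ← R3 + 358/931·R5.
R4 ← R4 + 223/931·R5.
Reading off the reduced rows gives m = -1, n = 0, p = -3/2, q = 8/5, r = -12/5.

m = -1, n = 0, p = -3/2, q = 8/5, r = -12/5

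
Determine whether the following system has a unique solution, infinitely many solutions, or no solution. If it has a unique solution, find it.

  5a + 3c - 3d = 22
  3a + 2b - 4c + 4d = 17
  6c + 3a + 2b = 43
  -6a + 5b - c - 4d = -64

a = 5, b = -1, c = 5, d = 6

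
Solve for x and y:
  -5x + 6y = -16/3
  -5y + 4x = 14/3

x = -4/3, y = -2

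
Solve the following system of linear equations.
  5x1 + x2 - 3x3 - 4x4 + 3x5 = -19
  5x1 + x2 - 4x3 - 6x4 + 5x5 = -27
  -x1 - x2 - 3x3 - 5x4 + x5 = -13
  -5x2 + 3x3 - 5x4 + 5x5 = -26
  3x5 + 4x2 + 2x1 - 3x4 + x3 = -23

x1 = -1, x2 = -1, x3 = -2, x4 = 4, x5 = -1

Row-reduce the augmented matrix:
R1 ← R1 / (5).
R2 ← R2 − 5·R1.
R3 ← R3 + 1·R1.
R5 ← R5 − 2·R1.
Swap R2 and R3.
R2 ← R2 / (-4/5).
R1 ← R1 − 1/5·R2.
R4 ← R4 + 5·R2.
R5 ← R5 − 18/5·R2.
R3 ← R3 / (-1).
R1 ← R1 + 3/2·R3.
R2 ← R2 − 9/2·R3.
R4 ← R4 − 51/2·R3.
R5 ← R5 + 14·R3.
R4 ← R4 / (-79/4).
R1 ← R1 − 3/4·R4.
R2 ← R2 + 7/4·R4.
R3 ← R3 − 2·R4.
R5 ← R5 − 1/2·R4.
R5 ← R5 / (-1409/79).
R1 ← R1 + 20/79·R5.
R2 ← R2 − 231/79·R5.
R3 ← R3 − 210/79·R5.
R4 ← R4 + 184/79·R5.
Reading off the reduced rows gives x1 = -1, x2 = -1, x3 = -2, x4 = 4, x5 = -1.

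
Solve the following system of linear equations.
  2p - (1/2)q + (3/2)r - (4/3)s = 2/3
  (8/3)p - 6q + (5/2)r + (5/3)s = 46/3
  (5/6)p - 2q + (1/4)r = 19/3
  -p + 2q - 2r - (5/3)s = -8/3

Row-reduce:
R1 ← R1 / (2).
R2 ← R2 − 8/3·R1.
R3 ← R3 − 5/6·R1.
R4 ← R4 + 1·R1.
R2 ← R2 / (-16/3).
R1 ← R1 + 1/4·R2.
R3 ← R3 + 43/24·R2.
R4 ← R4 − 7/4·R2.
R3 ← R3 / (-139/256).
R1 ← R1 − 93/128·R3.
R2 ← R2 + 3/32·R3.
R4 ← R4 + 139/128·R3.
Rank is 3 with 4 unknowns, leaving s free.

infinitely many solutions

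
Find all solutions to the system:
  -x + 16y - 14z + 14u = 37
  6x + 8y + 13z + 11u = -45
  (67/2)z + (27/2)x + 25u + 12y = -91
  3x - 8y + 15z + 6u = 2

Row-reduce:
R1 ← R1 / (-1).
R2 ← R2 − 6·R1.
R3 ← R3 − 27/2·R1.
R4 ← R4 − 3·R1.
R2 ← R2 / (104).
R1 ← R1 + 16·R2.
R3 ← R3 − 228·R2.
R4 ← R4 − 40·R2.
R3 ← R3 / (2/13).
R1 ← R1 − 40/13·R3.
R2 ← R2 + 71/104·R3.
R4 ← R4 − 4/13·R3.
Row 4 reduces to 0 = 4, a contradiction. The system is inconsistent.

no solution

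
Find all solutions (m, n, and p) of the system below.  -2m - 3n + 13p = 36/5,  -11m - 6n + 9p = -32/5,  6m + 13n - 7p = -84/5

Row-reduce the augmented matrix:
R1 ← R1 / (-2).
R2 ← R2 + 11·R1.
R3 ← R3 − 6·R1.
R2 ← R2 / (21/2).
R1 ← R1 − 3/2·R2.
R3 ← R3 − 4·R2.
R3 ← R3 / (1172/21).
R1 ← R1 − 17/7·R3.
R2 ← R2 + 125/21·R3.
Reading off the reduced rows gives m = 2, n = -2, p = 2/5.

m = 2, n = -2, p = 2/5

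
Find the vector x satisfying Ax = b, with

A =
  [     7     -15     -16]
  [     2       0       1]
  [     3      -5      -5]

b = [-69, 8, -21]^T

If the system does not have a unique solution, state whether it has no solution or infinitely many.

no solution

Row-reduce:
R1 ← R1 / (7).
R2 ← R2 − 2·R1.
R3 ← R3 − 3·R1.
R2 ← R2 / (30/7).
R1 ← R1 + 15/7·R2.
R3 ← R3 − 10/7·R2.
Row 3 reduces to 0 = -2/3, a contradiction. The system is inconsistent.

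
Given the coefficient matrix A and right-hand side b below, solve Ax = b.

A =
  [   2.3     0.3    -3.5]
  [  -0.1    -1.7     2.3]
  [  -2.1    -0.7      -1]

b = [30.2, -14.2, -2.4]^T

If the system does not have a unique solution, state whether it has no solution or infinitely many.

x_1 = 4, x_2 = 0, x_3 = -6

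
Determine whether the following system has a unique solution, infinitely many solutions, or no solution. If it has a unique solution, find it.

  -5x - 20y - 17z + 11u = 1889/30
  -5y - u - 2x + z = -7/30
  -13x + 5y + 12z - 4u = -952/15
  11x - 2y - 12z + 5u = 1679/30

x = 2, y = -4/3, z = -12/5, u = 1/2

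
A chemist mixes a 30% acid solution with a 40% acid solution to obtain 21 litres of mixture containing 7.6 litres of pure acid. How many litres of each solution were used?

litres of solution A: 8, litres of solution B: 13

Let a = litres of solution A, b = litres of solution B.
  b + a = 21
  (3/10)a + (2/5)b = 38/5
From equation 1: a = 21 − b.
Substitute into equation 2 and solve: b = 13.
Then a = 8.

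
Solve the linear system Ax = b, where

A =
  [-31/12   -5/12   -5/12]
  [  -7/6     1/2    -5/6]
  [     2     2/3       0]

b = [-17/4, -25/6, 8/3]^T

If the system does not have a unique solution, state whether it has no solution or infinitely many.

Row-reduce:
R1 ← R1 / (-31/12).
R2 ← R2 + 7/6·R1.
R3 ← R3 − 2·R1.
R2 ← R2 / (64/93).
R1 ← R1 − 5/31·R2.
R3 ← R3 − 32/93·R2.
Row 3 reduces to 0 = 1/2, a contradiction. The system is inconsistent.

no solution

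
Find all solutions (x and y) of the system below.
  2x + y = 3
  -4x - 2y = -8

no solution

Row-reduce:
R1 ← R1 / (2).
R2 ← R2 + 4·R1.
Row 2 reduces to 0 = -2, a contradiction. The system is inconsistent.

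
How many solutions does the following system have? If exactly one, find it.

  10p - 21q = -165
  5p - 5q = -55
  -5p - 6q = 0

p = -6, q = 5

Row-reduce the augmented matrix:
R1 ← R1 / (10).
R2 ← R2 − 5·R1.
R3 ← R3 + 5·R1.
R2 ← R2 / (11/2).
R1 ← R1 + 21/10·R2.
R3 ← R3 + 33/2·R2.
R3 reduces to 0 = 0, so the extra equation is consistent.
Reading off the reduced rows gives p = -6, q = 5.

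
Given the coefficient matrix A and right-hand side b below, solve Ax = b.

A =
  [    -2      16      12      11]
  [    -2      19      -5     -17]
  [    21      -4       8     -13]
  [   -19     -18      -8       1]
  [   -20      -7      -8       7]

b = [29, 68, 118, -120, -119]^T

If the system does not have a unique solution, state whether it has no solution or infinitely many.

Row-reduce the augmented matrix:
R1 ← R1 / (-2).
R2 ← R2 + 2·R1.
R3 ← R3 − 21·R1.
R4 ← R4 + 19·R1.
R5 ← R5 + 20·R1.
R2 ← R2 / (3).
R1 ← R1 + 8·R2.
R3 ← R3 − 164·R2.
R4 ← R4 + 170·R2.
R5 ← R5 + 167·R2.
R3 ← R3 / (3190/3).
R1 ← R1 + 154/3·R3.
R2 ← R2 + 17/3·R3.
R4 ← R4 + 3256/3·R3.
R5 ← R5 + 3223/3·R3.
R4 ← R4 / (-6731/290).
R1 ← R1 + 192/145·R4.
R2 ← R2 + 4019/6380·R4.
R3 ← R3 − 9799/6380·R4.
R5 ← R5 + 6731/580·R4.
R5 reduces to 0 = 0, so the extra equation is consistent.
Reading off the reduced rows gives x_1 = 3, x_2 = 2, x_3 = 3, x_4 = -3.

x_1 = 3, x_2 = 2, x_3 = 3, x_4 = -3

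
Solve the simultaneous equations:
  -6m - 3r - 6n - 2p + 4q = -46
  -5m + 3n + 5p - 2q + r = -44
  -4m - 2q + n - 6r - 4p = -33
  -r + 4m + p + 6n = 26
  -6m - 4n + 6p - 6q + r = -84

Row-reduce the augmented matrix:
R1 ← R1 / (-6).
R2 ← R2 + 5·R1.
R3 ← R3 + 4·R1.
R4 ← R4 − 4·R1.
R5 ← R5 + 6·R1.
R2 ← R2 / (8).
R1 ← R1 − 1·R2.
R3 ← R3 − 5·R2.
R4 ← R4 − 2·R2.
R5 ← R5 − 2·R2.
R3 ← R3 / (-41/6).
R1 ← R1 + 1/2·R3.
R2 ← R2 − 5/6·R3.
R4 ← R4 + 2·R3.
R5 ← R5 − 19/3·R3.
R4 ← R4 / (180/41).
R1 ← R1 − 4/41·R4.
R2 ← R2 + 34/41·R4.
R3 ← R3 − 8/41·R4.
R5 ← R5 + 406/41·R4.
R5 ← R5 / (-5231/720).
R1 ← R1 − 101/180·R5.
R2 ← R2 + 509/720·R5.
R3 ← R3 − 359/360·R5.
R4 ← R4 + 677/1440·R5.
Reading off the reduced rows gives m = 5, n = 3, p = -6, q = 2, r = 6.

m = 5, n = 3, p = -6, q = 2, r = 6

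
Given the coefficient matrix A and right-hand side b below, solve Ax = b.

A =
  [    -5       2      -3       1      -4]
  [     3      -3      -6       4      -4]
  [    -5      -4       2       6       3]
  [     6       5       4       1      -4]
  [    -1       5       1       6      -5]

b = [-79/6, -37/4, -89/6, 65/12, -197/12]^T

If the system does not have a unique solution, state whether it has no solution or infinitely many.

x_1 = 4/3, x_2 = -1/4, x_3 = 2/3, x_4 = -2, x_5 = 1/2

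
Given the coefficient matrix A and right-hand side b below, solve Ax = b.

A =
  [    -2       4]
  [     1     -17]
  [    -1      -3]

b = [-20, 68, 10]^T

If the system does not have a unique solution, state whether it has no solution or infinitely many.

no solution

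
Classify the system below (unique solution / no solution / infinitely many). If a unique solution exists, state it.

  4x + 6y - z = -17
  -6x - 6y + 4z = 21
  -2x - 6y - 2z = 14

Row-reduce:
R1 ← R1 / (4).
R2 ← R2 + 6·R1.
R3 ← R3 + 2·R1.
R2 ← R2 / (3).
R1 ← R1 − 3/2·R2.
R3 ← R3 + 3·R2.
Row 3 reduces to 0 = 1, a contradiction. The system is inconsistent.

no solution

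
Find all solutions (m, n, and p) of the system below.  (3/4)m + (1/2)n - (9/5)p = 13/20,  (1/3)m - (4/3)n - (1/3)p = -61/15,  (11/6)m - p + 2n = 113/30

m = -1, n = 14/5, p = 0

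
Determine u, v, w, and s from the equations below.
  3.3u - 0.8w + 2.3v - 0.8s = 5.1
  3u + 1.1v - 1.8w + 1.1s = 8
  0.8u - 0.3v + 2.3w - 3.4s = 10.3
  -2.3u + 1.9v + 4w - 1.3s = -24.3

u = 5, v = -6, w = -1, s = -2

Row-reduce the augmented matrix:
R1 ← R1 / (33/10).
R2 ← R2 − 3·R1.
R3 ← R3 − 4/5·R1.
R4 ← R4 + 23/10·R1.
R2 ← R2 / (-109/110).
R1 ← R1 − 23/33·R2.
R3 ← R3 + 283/330·R2.
R4 ← R4 − 578/165·R2.
R3 ← R3 / (11191/3270).
R1 ← R1 + 326/327·R3.
R2 ← R2 − 118/109·R3.
R4 ← R4 + 572/1635·R3.
R4 ← R4 / (14847/3610).
R1 ← R1 + 127/361·R4.
R2 ← R2 + 119/361·R4.
R3 ← R3 + 505/361·R4.
Reading off the reduced rows gives u = 5, v = -6, w = -1, s = -2.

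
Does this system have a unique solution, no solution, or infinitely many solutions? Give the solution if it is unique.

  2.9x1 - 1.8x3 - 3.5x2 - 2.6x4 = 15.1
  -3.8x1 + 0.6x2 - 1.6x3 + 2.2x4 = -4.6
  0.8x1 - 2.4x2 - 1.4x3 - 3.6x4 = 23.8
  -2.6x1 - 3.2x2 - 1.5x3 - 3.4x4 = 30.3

Row-reduce the augmented matrix:
R1 ← R1 / (29/10).
R2 ← R2 + 19/5·R1.
R3 ← R3 − 4/5·R1.
R4 ← R4 + 13/5·R1.
R2 ← R2 / (-578/145).
R1 ← R1 + 35/29·R2.
R3 ← R3 + 208/145·R2.
R4 ← R4 + 919/145·R2.
R3 ← R3 / (753/1445).
R1 ← R1 − 167/289·R3.
R2 ← R2 − 287/289·R3.
R4 ← R4 − 9191/2890·R3.
R4 ← R4 / (83813/7530).
R1 ← R1 − 3289/1506·R4.
R2 ← R2 − 7483/1506·R4.
R3 ← R3 + 3538/753·R4.
Reading off the reduced rows gives x1 = -2, x2 = -1, x3 = -1, x4 = -6.

x1 = -2, x2 = -1, x3 = -1, x4 = -6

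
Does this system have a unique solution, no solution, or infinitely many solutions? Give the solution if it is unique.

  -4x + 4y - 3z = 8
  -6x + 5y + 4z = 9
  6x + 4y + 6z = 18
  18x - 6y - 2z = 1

no solution

Row-reduce:
R1 ← R1 / (-4).
R2 ← R2 + 6·R1.
R3 ← R3 − 6·R1.
R4 ← R4 − 18·R1.
R2 ← R2 / (-1).
R1 ← R1 + 1·R2.
R3 ← R3 − 10·R2.
R4 ← R4 − 12·R2.
R3 ← R3 / (173/2).
R1 ← R1 + 31/4·R3.
R2 ← R2 + 17/2·R3.
R4 ← R4 − 173/2·R3.
Row 4 reduces to 0 = 1, a contradiction. The system is inconsistent.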